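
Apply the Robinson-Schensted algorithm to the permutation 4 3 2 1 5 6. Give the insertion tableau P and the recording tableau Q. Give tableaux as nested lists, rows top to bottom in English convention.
P = [[1, 5, 6], [2], [3], [4]], Q = [[1, 5, 6], [2], [3], [4]]

Insert each entry of the permutation into P by Schensted row insertion, recording in Q the position of each new cell.

Insert 4: appended to row 1. P = [[4]].
Insert 3: 3 bumps 4 from row 1; 4 starts row 2. P = [[3], [4]].
Insert 2: 2 bumps 3 from row 1; 3 bumps 4 from row 2; 4 starts row 3. P = [[2], [3], [4]].
Insert 1: 1 bumps 2 from row 1; 2 bumps 3 from row 2; 3 bumps 4 from row 3; 4 starts row 4. P = [[1], [2], [3], [4]].
Insert 5: appended to row 1. P = [[1, 5], [2], [3], [4]].
Insert 6: appended to row 1. P = [[1, 5, 6], [2], [3], [4]].

So P = [[1, 5, 6], [2], [3], [4]], Q = [[1, 5, 6], [2], [3], [4]].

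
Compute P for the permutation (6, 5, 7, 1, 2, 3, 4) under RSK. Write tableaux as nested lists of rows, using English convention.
Insert 6: appended to row 1. P = [[6]].
Insert 5: 5 bumps 6 from row 1; 6 starts row 2. P = [[5], [6]].
Insert 7: appended to row 1. P = [[5, 7], [6]].
Insert 1: 1 bumps 5 from row 1; 5 bumps 6 from row 2; 6 starts row 3. P = [[1, 7], [5], [6]].
Insert 2: 2 bumps 7 from row 1; 7 appends to row 2. P = [[1, 2], [5, 7], [6]].
Insert 3: appended to row 1. P = [[1, 2, 3], [5, 7], [6]].
Insert 4: appended to row 1. P = [[1, 2, 3, 4], [5, 7], [6]].

So P = [[1, 2, 3, 4], [5, 7], [6]].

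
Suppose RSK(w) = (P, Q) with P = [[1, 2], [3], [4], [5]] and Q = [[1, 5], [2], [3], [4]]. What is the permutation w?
5 4 3 1 2

Reverse RSK: for i = n, n-1, ..., 1, locate i in Q, remove the corresponding corner cell from P, and reverse-bump its entry up through P; the value ejected from row 1 is w(i).

So w = 5 4 3 1 2.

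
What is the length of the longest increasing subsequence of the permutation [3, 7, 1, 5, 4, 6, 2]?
3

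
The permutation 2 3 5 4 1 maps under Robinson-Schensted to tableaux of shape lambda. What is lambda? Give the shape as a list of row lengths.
Row-insert each entry into an empty tableau.

After inserting 2: P = [[2]].
After inserting 3: P = [[2, 3]].
After inserting 5: P = [[2, 3, 5]].
After inserting 4: P = [[2, 3, 4], [5]].
After inserting 1: P = [[1, 3, 4], [2], [5]].

The final insertion tableau P = [[1, 3, 4], [2], [5]] has shape [3, 1, 1].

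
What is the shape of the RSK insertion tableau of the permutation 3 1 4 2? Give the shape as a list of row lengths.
[2, 2]

Row-insert each entry into an empty tableau.

After inserting 3: P = [[3]].
After inserting 1: P = [[1], [3]].
After inserting 4: P = [[1, 4], [3]].
After inserting 2: P = [[1, 2], [3, 4]].

The final insertion tableau P = [[1, 2], [3, 4]] has shape [2, 2].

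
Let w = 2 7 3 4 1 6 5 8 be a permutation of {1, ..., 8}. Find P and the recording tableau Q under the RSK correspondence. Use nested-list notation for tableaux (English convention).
Insert each entry of the permutation into P by Schensted row insertion, recording in Q the position of each new cell.

Insert 2: appended to row 1. P = [[2]].
Insert 7: appended to row 1. P = [[2, 7]].
Insert 3: 3 bumps 7 from row 1; 7 starts row 2. P = [[2, 3], [7]].
Insert 4: appended to row 1. P = [[2, 3, 4], [7]].
Insert 1: 1 bumps 2 from row 1; 2 bumps 7 from row 2; 7 starts row 3. P = [[1, 3, 4], [2], [7]].
Insert 6: appended to row 1. P = [[1, 3, 4, 6], [2], [7]].
Insert 5: 5 bumps 6 from row 1; 6 appends to row 2. P = [[1, 3, 4, 5], [2, 6], [7]].
Insert 8: appended to row 1. P = [[1, 3, 4, 5, 8], [2, 6], [7]].

So P = [[1, 3, 4, 5, 8], [2, 6], [7]], Q = [[1, 2, 4, 6, 8], [3, 7], [5]].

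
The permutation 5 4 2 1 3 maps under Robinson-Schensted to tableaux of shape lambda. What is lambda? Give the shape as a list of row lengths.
Row-insert each entry into an empty tableau.

After inserting 5: P = [[5]].
After inserting 4: P = [[4], [5]].
After inserting 2: P = [[2], [4], [5]].
After inserting 1: P = [[1], [2], [4], [5]].
After inserting 3: P = [[1, 3], [2], [4], [5]].

The final insertion tableau P = [[1, 3], [2], [4], [5]] has shape [2, 1, 1, 1].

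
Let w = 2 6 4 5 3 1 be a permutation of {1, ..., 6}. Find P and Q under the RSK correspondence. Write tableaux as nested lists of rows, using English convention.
Insert each entry of the permutation into P by Schensted row insertion, recording in Q the position of each new cell.

Insert 2: appended to row 1. P = [[2]].
Insert 6: appended to row 1. P = [[2, 6]].
Insert 4: 4 bumps 6 from row 1; 6 starts row 2. P = [[2, 4], [6]].
Insert 5: appended to row 1. P = [[2, 4, 5], [6]].
Insert 3: 3 bumps 4 from row 1; 4 bumps 6 from row 2; 6 starts row 3. P = [[2, 3, 5], [4], [6]].
Insert 1: 1 bumps 2 from row 1; 2 bumps 4 from row 2; 4 bumps 6 from row 3; 6 starts row 4. P = [[1, 3, 5], [2], [4], [6]].

So P = [[1, 3, 5], [2], [4], [6]], Q = [[1, 2, 4], [3], [5], [6]].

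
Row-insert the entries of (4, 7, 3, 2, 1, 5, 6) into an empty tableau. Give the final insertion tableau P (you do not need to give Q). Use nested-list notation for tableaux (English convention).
P = [[1, 5, 6], [2, 7], [3], [4]]

After inserting 4: P = [[4]].
After inserting 7: P = [[4, 7]].
After inserting 3: P = [[3, 7], [4]].
After inserting 2: P = [[2, 7], [3], [4]].
After inserting 1: P = [[1, 7], [2], [3], [4]].
After inserting 5: P = [[1, 5], [2, 7], [3], [4]].
After inserting 6: P = [[1, 5, 6], [2, 7], [3], [4]].

So P = [[1, 5, 6], [2, 7], [3], [4]].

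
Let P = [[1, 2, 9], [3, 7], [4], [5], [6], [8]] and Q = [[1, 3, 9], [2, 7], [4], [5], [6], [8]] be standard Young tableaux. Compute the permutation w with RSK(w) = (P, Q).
Reverse the RSK construction: for i from n down to 1, find the cell of Q containing i, remove the entry at that cell from P, and reverse-bump it up through P; the value ejected from row 1 is w(i).

Step i=9: Q has 9 at row 1, column 3; remove that cell from P, ejecting 9. So w(9) = 9. P is now [[1, 2], [3, 7], [4], [5], [6], [8]].
Step i=8: Q has 8 at row 6, column 1; remove 8 from row 6 of P and reverse-bump: 8 enters row 5 and ejects 6; 6 enters row 4 and ejects 5; 5 enters row 3 and ejects 4; 4 enters row 2 and ejects 3; 3 enters row 1 and ejects 2. So w(8) = 2. P is now [[1, 3], [4, 7], [5], [6], [8]].
Step i=7: Q has 7 at row 2, column 2; remove 7 from row 2 of P and reverse-bump: 7 enters row 1 and ejects 3. So w(7) = 3. P is now [[1, 7], [4], [5], [6], [8]].
Step i=6: Q has 6 at row 5, column 1; remove 8 from row 5 of P and reverse-bump: 8 enters row 4 and ejects 6; 6 enters row 3 and ejects 5; 5 enters row 2 and ejects 4; 4 enters row 1 and ejects 1. So w(6) = 1. P is now [[4, 7], [5], [6], [8]].
Step i=5: Q has 5 at row 4, column 1; remove 8 from row 4 of P and reverse-bump: 8 enters row 3 and ejects 6; 6 enters row 2 and ejects 5; 5 enters row 1 and ejects 4. So w(5) = 4. P is now [[5, 7], [6], [8]].
Step i=4: Q has 4 at row 3, column 1; remove 8 from row 3 of P and reverse-bump: 8 enters row 2 and ejects 6; 6 enters row 1 and ejects 5. So w(4) = 5. P is now [[6, 7], [8]].
Step i=3: Q has 3 at row 1, column 2; remove that cell from P, ejecting 7. So w(3) = 7. P is now [[6], [8]].
Step i=2: Q has 2 at row 2, column 1; remove 8 from row 2 of P and reverse-bump: 8 enters row 1 and ejects 6. So w(2) = 6. P is now [[8]].
Step i=1: Q has 1 at row 1, column 1; remove that cell from P, ejecting 8. So w(1) = 8. P is now [].

So w = 8 6 7 5 4 1 3 2 9.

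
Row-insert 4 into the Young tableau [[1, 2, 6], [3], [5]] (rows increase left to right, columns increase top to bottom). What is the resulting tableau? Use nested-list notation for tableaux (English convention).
[[1, 2, 4], [3, 6], [5]]

In row 1, 4 replaces 6 (the leftmost entry greater than 4); 6 is bumped to row 2. 6 is appended to row 2. The new tableau is [[1, 2, 4], [3, 6], [5]].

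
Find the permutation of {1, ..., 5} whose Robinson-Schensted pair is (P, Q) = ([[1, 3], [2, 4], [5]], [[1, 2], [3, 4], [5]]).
Reverse the RSK construction: for i from n down to 1, find the cell of Q containing i, remove the entry at that cell from P, and reverse-bump it up through P; the value ejected from row 1 is w(i).

Step i=5: Q has 5 at row 3, column 1; remove 5 from row 3 of P and reverse-bump: 5 enters row 2 and ejects 4; 4 enters row 1 and ejects 3. So w(5) = 3. P is now [[1, 4], [2, 5]].
Step i=4: Q has 4 at row 2, column 2; remove 5 from row 2 of P and reverse-bump: 5 enters row 1 and ejects 4. So w(4) = 4. P is now [[1, 5], [2]].
Step i=3: Q has 3 at row 2, column 1; remove 2 from row 2 of P and reverse-bump: 2 enters row 1 and ejects 1. So w(3) = 1. P is now [[2, 5]].
Step i=2: Q has 2 at row 1, column 2; remove that cell from P, ejecting 5. So w(2) = 5. P is now [[2]].
Step i=1: Q has 1 at row 1, column 1; remove that cell from P, ejecting 2. So w(1) = 2. P is now [].

So w = 2 5 1 4 3.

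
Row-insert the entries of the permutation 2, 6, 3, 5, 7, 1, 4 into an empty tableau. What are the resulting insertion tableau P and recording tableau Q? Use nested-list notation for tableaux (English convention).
P = [[1, 3, 4, 7], [2, 5], [6]], Q = [[1, 2, 4, 5], [3, 7], [6]]

Insert each entry of the permutation into P by Schensted row insertion, recording in Q the position of each new cell.

Insert 2: appended to row 1. P = [[2]], Q = [[1]].
Insert 6: appended to row 1. P = [[2, 6]], Q = [[1, 2]].
Insert 3: 3 bumps 6 from row 1; 6 starts row 2. P = [[2, 3], [6]], Q = [[1, 2], [3]].
Insert 5: appended to row 1. P = [[2, 3, 5], [6]], Q = [[1, 2, 4], [3]].
Insert 7: appended to row 1. P = [[2, 3, 5, 7], [6]], Q = [[1, 2, 4, 5], [3]].
Insert 1: 1 bumps 2 from row 1; 2 bumps 6 from row 2; 6 starts row 3. P = [[1, 3, 5, 7], [2], [6]], Q = [[1, 2, 4, 5], [3], [6]].
Insert 4: 4 bumps 5 from row 1; 5 appends to row 2. P = [[1, 3, 4, 7], [2, 5], [6]], Q = [[1, 2, 4, 5], [3, 7], [6]].

So P = [[1, 3, 4, 7], [2, 5], [6]], Q = [[1, 2, 4, 5], [3, 7], [6]].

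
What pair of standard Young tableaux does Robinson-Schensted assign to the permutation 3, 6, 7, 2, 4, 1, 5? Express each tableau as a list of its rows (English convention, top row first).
P = [[1, 4, 5], [2, 6, 7], [3]], Q = [[1, 2, 3], [4, 5, 7], [6]]

Insert each entry of the permutation into P by Schensted row insertion, recording in Q the position of each new cell.

Insert 3: appended to row 1. P = [[3]].
Insert 6: appended to row 1. P = [[3, 6]].
Insert 7: appended to row 1. P = [[3, 6, 7]].
Insert 2: 2 bumps 3 from row 1; 3 starts row 2. P = [[2, 6, 7], [3]].
Insert 4: 4 bumps 6 from row 1; 6 appends to row 2. P = [[2, 4, 7], [3, 6]].
Insert 1: 1 bumps 2 from row 1; 2 bumps 3 from row 2; 3 starts row 3. P = [[1, 4, 7], [2, 6], [3]].
Insert 5: 5 bumps 7 from row 1; 7 appends to row 2. P = [[1, 4, 5], [2, 6, 7], [3]].

So P = [[1, 4, 5], [2, 6, 7], [3]], Q = [[1, 2, 3], [4, 5, 7], [6]].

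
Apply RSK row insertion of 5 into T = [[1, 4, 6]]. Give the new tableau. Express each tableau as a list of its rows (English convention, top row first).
In row 1, 5 replaces 6 (the leftmost entry greater than 5); 6 is bumped to row 2. 6 starts a new row 2. The new tableau is [[1, 4, 5], [6]].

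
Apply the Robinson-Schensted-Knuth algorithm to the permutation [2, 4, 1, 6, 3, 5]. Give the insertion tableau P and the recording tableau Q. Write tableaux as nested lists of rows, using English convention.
Insert each entry of the permutation into P by Schensted row insertion, recording in Q the position of each new cell.

Insert 2: appended to row 1. P = [[2]].
Insert 4: appended to row 1. P = [[2, 4]].
Insert 1: 1 bumps 2 from row 1; 2 starts row 2. P = [[1, 4], [2]].
Insert 6: appended to row 1. P = [[1, 4, 6], [2]].
Insert 3: 3 bumps 4 from row 1; 4 appends to row 2. P = [[1, 3, 6], [2, 4]].
Insert 5: 5 bumps 6 from row 1; 6 appends to row 2. P = [[1, 3, 5], [2, 4, 6]].

So P = [[1, 3, 5], [2, 4, 6]], Q = [[1, 2, 4], [3, 5, 6]].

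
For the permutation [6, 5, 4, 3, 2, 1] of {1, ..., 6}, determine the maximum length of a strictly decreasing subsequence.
6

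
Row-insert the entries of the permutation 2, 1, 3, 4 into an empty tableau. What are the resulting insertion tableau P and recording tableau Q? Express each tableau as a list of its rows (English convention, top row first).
Insert each entry of the permutation into P by Schensted row insertion, recording in Q the position of each new cell.

Insert 2: appended to row 1. P = [[2]].
Insert 1: 1 bumps 2 from row 1; 2 starts row 2. P = [[1], [2]].
Insert 3: appended to row 1. P = [[1, 3], [2]].
Insert 4: appended to row 1. P = [[1, 3, 4], [2]].

So P = [[1, 3, 4], [2]], Q = [[1, 3, 4], [2]].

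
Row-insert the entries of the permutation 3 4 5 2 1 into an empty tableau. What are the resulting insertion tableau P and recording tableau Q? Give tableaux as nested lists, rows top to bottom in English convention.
P = [[1, 4, 5], [2], [3]], Q = [[1, 2, 3], [4], [5]]

Insert each entry of the permutation into P by Schensted row insertion, recording in Q the position of each new cell.

Insert 3: appended to row 1. P = [[3]].
Insert 4: appended to row 1. P = [[3, 4]].
Insert 5: appended to row 1. P = [[3, 4, 5]].
Insert 2: 2 bumps 3 from row 1; 3 starts row 2. P = [[2, 4, 5], [3]].
Insert 1: 1 bumps 2 from row 1; 2 bumps 3 from row 2; 3 starts row 3. P = [[1, 4, 5], [2], [3]].

So P = [[1, 4, 5], [2], [3]], Q = [[1, 2, 3], [4], [5]].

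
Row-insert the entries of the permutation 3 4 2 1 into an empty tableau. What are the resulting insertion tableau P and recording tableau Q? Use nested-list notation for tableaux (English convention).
Insert each entry of the permutation into P by Schensted row insertion, recording in Q the position of each new cell.

Insert 3: appended to row 1. P = [[3]].
Insert 4: appended to row 1. P = [[3, 4]].
Insert 2: 2 bumps 3 from row 1; 3 starts row 2. P = [[2, 4], [3]].
Insert 1: 1 bumps 2 from row 1; 2 bumps 3 from row 2; 3 starts row 3. P = [[1, 4], [2], [3]].

So P = [[1, 4], [2], [3]], Q = [[1, 2], [3], [4]].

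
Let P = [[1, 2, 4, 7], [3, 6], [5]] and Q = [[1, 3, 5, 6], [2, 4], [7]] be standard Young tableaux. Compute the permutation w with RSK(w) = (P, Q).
5 1 6 3 4 7 2

Reverse the RSK construction: for i from n down to 1, find the cell of Q containing i, remove the entry at that cell from P, and reverse-bump it up through P; the value ejected from row 1 is w(i).

Step i=7: Q has 7 at row 3, column 1; remove 5 from row 3 of P and reverse-bump: 5 enters row 2 and ejects 3; 3 enters row 1 and ejects 2. So w(7) = 2. P is now [[1, 3, 4, 7], [5, 6]].
Step i=6: Q has 6 at row 1, column 4; remove that cell from P, ejecting 7. So w(6) = 7. P is now [[1, 3, 4], [5, 6]].
Step i=5: Q has 5 at row 1, column 3; remove that cell from P, ejecting 4. So w(5) = 4. P is now [[1, 3], [5, 6]].
Step i=4: Q has 4 at row 2, column 2; remove 6 from row 2 of P and reverse-bump: 6 enters row 1 and ejects 3. So w(4) = 3. P is now [[1, 6], [5]].
Step i=3: Q has 3 at row 1, column 2; remove that cell from P, ejecting 6. So w(3) = 6. P is now [[1], [5]].
Step i=2: Q has 2 at row 2, column 1; remove 5 from row 2 of P and reverse-bump: 5 enters row 1 and ejects 1. So w(2) = 1. P is now [[5]].
Step i=1: Q has 1 at row 1, column 1; remove that cell from P, ejecting 5. So w(1) = 5. P is now [].

So w = 5 1 6 3 4 7 2.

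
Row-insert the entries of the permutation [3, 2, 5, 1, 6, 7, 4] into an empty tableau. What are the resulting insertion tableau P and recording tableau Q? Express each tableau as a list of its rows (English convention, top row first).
P = [[1, 4, 6, 7], [2, 5], [3]], Q = [[1, 3, 5, 6], [2, 7], [4]]

Insert each entry of the permutation into P by Schensted row insertion, recording in Q the position of each new cell.

Insert 3: appended to row 1. P = [[3]].
Insert 2: 2 bumps 3 from row 1; 3 starts row 2. P = [[2], [3]].
Insert 5: appended to row 1. P = [[2, 5], [3]].
Insert 1: 1 bumps 2 from row 1; 2 bumps 3 from row 2; 3 starts row 3. P = [[1, 5], [2], [3]].
Insert 6: appended to row 1. P = [[1, 5, 6], [2], [3]].
Insert 7: appended to row 1. P = [[1, 5, 6, 7], [2], [3]].
Insert 4: 4 bumps 5 from row 1; 5 appends to row 2. P = [[1, 4, 6, 7], [2, 5], [3]].

So P = [[1, 4, 6, 7], [2, 5], [3]], Q = [[1, 3, 5, 6], [2, 7], [4]].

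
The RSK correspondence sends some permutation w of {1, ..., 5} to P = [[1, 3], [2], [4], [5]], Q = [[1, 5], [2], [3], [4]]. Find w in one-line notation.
5 4 2 1 3

Reverse the RSK construction: for i from n down to 1, find the cell of Q containing i, remove the entry at that cell from P, and reverse-bump it up through P; the value ejected from row 1 is w(i).

Step i=5: Q has 5 at row 1, column 2; remove that cell from P, ejecting 3. So w(5) = 3. P is now [[1], [2], [4], [5]].
Step i=4: Q has 4 at row 4, column 1; remove 5 from row 4 of P and reverse-bump: 5 enters row 3 and ejects 4; 4 enters row 2 and ejects 2; 2 enters row 1 and ejects 1. So w(4) = 1. P is now [[2], [4], [5]].
Step i=3: Q has 3 at row 3, column 1; remove 5 from row 3 of P and reverse-bump: 5 enters row 2 and ejects 4; 4 enters row 1 and ejects 2. So w(3) = 2. P is now [[4], [5]].
Step i=2: Q has 2 at row 2, column 1; remove 5 from row 2 of P and reverse-bump: 5 enters row 1 and ejects 4. So w(2) = 4. P is now [[5]].
Step i=1: Q has 1 at row 1, column 1; remove that cell from P, ejecting 5. So w(1) = 5. P is now [].

So w = 5 4 2 1 3.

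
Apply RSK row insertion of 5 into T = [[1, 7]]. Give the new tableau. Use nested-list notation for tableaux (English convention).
In row 1, 5 replaces 7 (the leftmost entry greater than 5); 7 is bumped to row 2. 7 starts a new row 2. The new tableau is [[1, 5], [7]].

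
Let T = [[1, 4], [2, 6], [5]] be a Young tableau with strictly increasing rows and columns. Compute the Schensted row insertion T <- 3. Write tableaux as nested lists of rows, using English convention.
[[1, 3], [2, 4], [5, 6]]

In row 1, 3 replaces 4 (the leftmost entry greater than 3); 4 is bumped to row 2. In row 2, 4 replaces 6 (the leftmost entry greater than 4); 6 is bumped to row 3. 6 is appended to row 3. The new tableau is [[1, 3], [2, 4], [5, 6]].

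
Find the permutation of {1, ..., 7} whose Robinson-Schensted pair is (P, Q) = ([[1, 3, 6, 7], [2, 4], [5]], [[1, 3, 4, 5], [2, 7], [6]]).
Reverse the RSK construction: for i from n down to 1, find the cell of Q containing i, remove the entry at that cell from P, and reverse-bump it up through P; the value ejected from row 1 is w(i).

Step i=7: Q has 7 at row 2, column 2; remove 4 from row 2 of P and reverse-bump: 4 enters row 1 and ejects 3. So w(7) = 3. P is now [[1, 4, 6, 7], [2], [5]].
Step i=6: Q has 6 at row 3, column 1; remove 5 from row 3 of P and reverse-bump: 5 enters row 2 and ejects 2; 2 enters row 1 and ejects 1. So w(6) = 1. P is now [[2, 4, 6, 7], [5]].
Step i=5: Q has 5 at row 1, column 4; remove that cell from P, ejecting 7. So w(5) = 7. P is now [[2, 4, 6], [5]].
Step i=4: Q has 4 at row 1, column 3; remove that cell from P, ejecting 6. So w(4) = 6. P is now [[2, 4], [5]].
Step i=3: Q has 3 at row 1, column 2; remove that cell from P, ejecting 4. So w(3) = 4. P is now [[2], [5]].
Step i=2: Q has 2 at row 2, column 1; remove 5 from row 2 of P and reverse-bump: 5 enters row 1 and ejects 2. So w(2) = 2. P is now [[5]].
Step i=1: Q has 1 at row 1, column 1; remove that cell from P, ejecting 5. So w(1) = 5. P is now [].

So w = 5 2 4 6 7 1 3.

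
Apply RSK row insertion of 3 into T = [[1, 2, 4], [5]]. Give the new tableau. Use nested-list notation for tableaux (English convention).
In row 1, 3 replaces 4 (the leftmost entry greater than 3); 4 is bumped to row 2. In row 2, 4 replaces 5 (the leftmost entry greater than 4); 5 is bumped to row 3. 5 starts a new row 3. The new tableau is [[1, 2, 3], [4], [5]].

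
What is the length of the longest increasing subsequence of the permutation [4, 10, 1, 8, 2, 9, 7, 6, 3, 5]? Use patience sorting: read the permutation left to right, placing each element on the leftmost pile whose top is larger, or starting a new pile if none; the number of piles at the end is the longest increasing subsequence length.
4

4: new pile. tops = [4]
10: new pile. tops = [4, 10]
1: onto pile 1 (replacing 4). tops = [1, 10]
8: onto pile 2 (replacing 10). tops = [1, 8]
2: onto pile 2 (replacing 8). tops = [1, 2]
9: new pile. tops = [1, 2, 9]
7: onto pile 3 (replacing 9). tops = [1, 2, 7]
6: onto pile 3 (replacing 7). tops = [1, 2, 6]
3: onto pile 3 (replacing 6). tops = [1, 2, 3]
5: new pile. tops = [1, 2, 3, 5]

4 piles, so the longest increasing subsequence has length 4.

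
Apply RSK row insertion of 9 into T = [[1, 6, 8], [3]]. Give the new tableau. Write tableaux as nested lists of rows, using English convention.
9 is larger than every entry of row 1, so it is appended to row 1. The new tableau is [[1, 6, 8, 9], [3]].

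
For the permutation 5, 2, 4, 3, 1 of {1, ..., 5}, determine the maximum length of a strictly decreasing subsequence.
4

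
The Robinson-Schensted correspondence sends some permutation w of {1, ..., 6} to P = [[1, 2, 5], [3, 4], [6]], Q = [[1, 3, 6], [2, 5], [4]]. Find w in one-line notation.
Reverse the RSK construction: for i from n down to 1, find the cell of Q containing i, remove the entry at that cell from P, and reverse-bump it up through P; the value ejected from row 1 is w(i).

Step i=6: Q has 6 at row 1, column 3; remove that cell from P, ejecting 5. So w(6) = 5. P is now [[1, 2], [3, 4], [6]].
Step i=5: Q has 5 at row 2, column 2; remove 4 from row 2 of P and reverse-bump: 4 enters row 1 and ejects 2. So w(5) = 2. P is now [[1, 4], [3], [6]].
Step i=4: Q has 4 at row 3, column 1; remove 6 from row 3 of P and reverse-bump: 6 enters row 2 and ejects 3; 3 enters row 1 and ejects 1. So w(4) = 1. P is now [[3, 4], [6]].
Step i=3: Q has 3 at row 1, column 2; remove that cell from P, ejecting 4. So w(3) = 4. P is now [[3], [6]].
Step i=2: Q has 2 at row 2, column 1; remove 6 from row 2 of P and reverse-bump: 6 enters row 1 and ejects 3. So w(2) = 3. P is now [[6]].
Step i=1: Q has 1 at row 1, column 1; remove that cell from P, ejecting 6. So w(1) = 6. P is now [].

So w = 6 3 4 1 2 5.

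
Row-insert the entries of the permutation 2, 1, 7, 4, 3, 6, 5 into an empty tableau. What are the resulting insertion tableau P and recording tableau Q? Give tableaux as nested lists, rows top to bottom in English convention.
P = [[1, 3, 5], [2, 4, 6], [7]], Q = [[1, 3, 6], [2, 4, 7], [5]]

Insert each entry of the permutation into P by Schensted row insertion, recording in Q the position of each new cell.

Insert 2: appended to row 1. P = [[2]], Q = [[1]].
Insert 1: 1 bumps 2 from row 1; 2 starts row 2. P = [[1], [2]], Q = [[1], [2]].
Insert 7: appended to row 1. P = [[1, 7], [2]], Q = [[1, 3], [2]].
Insert 4: 4 bumps 7 from row 1; 7 appends to row 2. P = [[1, 4], [2, 7]], Q = [[1, 3], [2, 4]].
Insert 3: 3 bumps 4 from row 1; 4 bumps 7 from row 2; 7 starts row 3. P = [[1, 3], [2, 4], [7]], Q = [[1, 3], [2, 4], [5]].
Insert 6: appended to row 1. P = [[1, 3, 6], [2, 4], [7]], Q = [[1, 3, 6], [2, 4], [5]].
Insert 5: 5 bumps 6 from row 1; 6 appends to row 2. P = [[1, 3, 5], [2, 4, 6], [7]], Q = [[1, 3, 6], [2, 4, 7], [5]].

So P = [[1, 3, 5], [2, 4, 6], [7]], Q = [[1, 3, 6], [2, 4, 7], [5]].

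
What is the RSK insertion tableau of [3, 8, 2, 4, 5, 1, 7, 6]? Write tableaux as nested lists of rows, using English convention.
P = [[1, 4, 5, 6], [2, 7], [3, 8]]

Insert 3: appended to row 1. P = [[3]].
Insert 8: appended to row 1. P = [[3, 8]].
Insert 2: 2 bumps 3 from row 1; 3 starts row 2. P = [[2, 8], [3]].
Insert 4: 4 bumps 8 from row 1; 8 appends to row 2. P = [[2, 4], [3, 8]].
Insert 5: appended to row 1. P = [[2, 4, 5], [3, 8]].
Insert 1: 1 bumps 2 from row 1; 2 bumps 3 from row 2; 3 starts row 3. P = [[1, 4, 5], [2, 8], [3]].
Insert 7: appended to row 1. P = [[1, 4, 5, 7], [2, 8], [3]].
Insert 6: 6 bumps 7 from row 1; 7 bumps 8 from row 2; 8 appends to row 3. P = [[1, 4, 5, 6], [2, 7], [3, 8]].

So P = [[1, 4, 5, 6], [2, 7], [3, 8]].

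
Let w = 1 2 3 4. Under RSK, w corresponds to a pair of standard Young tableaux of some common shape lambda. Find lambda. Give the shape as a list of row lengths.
[4]

RSK row insertion gives P = [[1, 2, 3, 4]], which has shape [4].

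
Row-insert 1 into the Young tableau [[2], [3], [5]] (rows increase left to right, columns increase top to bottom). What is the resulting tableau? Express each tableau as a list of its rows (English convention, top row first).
In row 1, 1 replaces 2 (the leftmost entry greater than 1); 2 is bumped to row 2. In row 2, 2 replaces 3 (the leftmost entry greater than 2); 3 is bumped to row 3. In row 3, 3 replaces 5 (the leftmost entry greater than 3); 5 is bumped to row 4. 5 starts a new row 4. The new tableau is [[1], [2], [3], [5]].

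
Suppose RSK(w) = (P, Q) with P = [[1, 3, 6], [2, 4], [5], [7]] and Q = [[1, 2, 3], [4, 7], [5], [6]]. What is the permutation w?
2 5 7 6 4 1 3

Reverse RSK: for i = n, n-1, ..., 1, locate i in Q, remove the corresponding corner cell from P, and reverse-bump its entry up through P; the value ejected from row 1 is w(i).

So w = 2 5 7 6 4 1 3.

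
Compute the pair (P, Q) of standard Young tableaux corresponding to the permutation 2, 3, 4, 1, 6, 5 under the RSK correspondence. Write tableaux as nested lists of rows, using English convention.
P = [[1, 3, 4, 5], [2, 6]], Q = [[1, 2, 3, 5], [4, 6]]

Insert each entry of the permutation into P by Schensted row insertion, recording in Q the position of each new cell.

Insert 2: appended to row 1. P = [[2]].
Insert 3: appended to row 1. P = [[2, 3]].
Insert 4: appended to row 1. P = [[2, 3, 4]].
Insert 1: 1 bumps 2 from row 1; 2 starts row 2. P = [[1, 3, 4], [2]].
Insert 6: appended to row 1. P = [[1, 3, 4, 6], [2]].
Insert 5: 5 bumps 6 from row 1; 6 appends to row 2. P = [[1, 3, 4, 5], [2, 6]].

So P = [[1, 3, 4, 5], [2, 6]], Q = [[1, 2, 3, 5], [4, 6]].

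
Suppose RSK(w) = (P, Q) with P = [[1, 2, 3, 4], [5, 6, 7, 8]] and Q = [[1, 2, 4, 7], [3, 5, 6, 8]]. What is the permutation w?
5 6 1 7 2 3 8 4

Reverse the RSK construction: for i from n down to 1, find the cell of Q containing i, remove the entry at that cell from P, and reverse-bump it up through P; the value ejected from row 1 is w(i).

Step i=8: Q has 8 at row 2, column 4; remove 8 from row 2 of P and reverse-bump: 8 enters row 1 and ejects 4. So w(8) = 4. P is now [[1, 2, 3, 8], [5, 6, 7]].
Step i=7: Q has 7 at row 1, column 4; remove that cell from P, ejecting 8. So w(7) = 8. P is now [[1, 2, 3], [5, 6, 7]].
Step i=6: Q has 6 at row 2, column 3; remove 7 from row 2 of P and reverse-bump: 7 enters row 1 and ejects 3. So w(6) = 3. P is now [[1, 2, 7], [5, 6]].
Step i=5: Q has 5 at row 2, column 2; remove 6 from row 2 of P and reverse-bump: 6 enters row 1 and ejects 2. So w(5) = 2. P is now [[1, 6, 7], [5]].
Step i=4: Q has 4 at row 1, column 3; remove that cell from P, ejecting 7. So w(4) = 7. P is now [[1, 6], [5]].
Step i=3: Q has 3 at row 2, column 1; remove 5 from row 2 of P and reverse-bump: 5 enters row 1 and ejects 1. So w(3) = 1. P is now [[5, 6]].
Step i=2: Q has 2 at row 1, column 2; remove that cell from P, ejecting 6. So w(2) = 6. P is now [[5]].
Step i=1: Q has 1 at row 1, column 1; remove that cell from P, ejecting 5. So w(1) = 5. P is now [].

So w = 5 6 1 7 2 3 8 4.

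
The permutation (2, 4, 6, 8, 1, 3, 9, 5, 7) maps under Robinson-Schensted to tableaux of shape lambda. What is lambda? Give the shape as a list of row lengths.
[5, 4]

Row-insert each entry into an empty tableau.

After inserting 2: P = [[2]].
After inserting 4: P = [[2, 4]].
After inserting 6: P = [[2, 4, 6]].
After inserting 8: P = [[2, 4, 6, 8]].
After inserting 1: P = [[1, 4, 6, 8], [2]].
After inserting 3: P = [[1, 3, 6, 8], [2, 4]].
After inserting 9: P = [[1, 3, 6, 8, 9], [2, 4]].
After inserting 5: P = [[1, 3, 5, 8, 9], [2, 4, 6]].
After inserting 7: P = [[1, 3, 5, 7, 9], [2, 4, 6, 8]].

The final insertion tableau P = [[1, 3, 5, 7, 9], [2, 4, 6, 8]] has shape [5, 4].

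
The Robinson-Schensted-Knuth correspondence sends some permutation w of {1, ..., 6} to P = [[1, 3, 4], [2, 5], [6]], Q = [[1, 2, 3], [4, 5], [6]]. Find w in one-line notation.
Reverse the RSK construction: for i from n down to 1, find the cell of Q containing i, remove the entry at that cell from P, and reverse-bump it up through P; the value ejected from row 1 is w(i).

Step i=6: Q has 6 at row 3, column 1; remove 6 from row 3 of P and reverse-bump: 6 enters row 2 and ejects 5; 5 enters row 1 and ejects 4. So w(6) = 4. P is now [[1, 3, 5], [2, 6]].
Step i=5: Q has 5 at row 2, column 2; remove 6 from row 2 of P and reverse-bump: 6 enters row 1 and ejects 5. So w(5) = 5. P is now [[1, 3, 6], [2]].
Step i=4: Q has 4 at row 2, column 1; remove 2 from row 2 of P and reverse-bump: 2 enters row 1 and ejects 1. So w(4) = 1. P is now [[2, 3, 6]].
Step i=3: Q has 3 at row 1, column 3; remove that cell from P, ejecting 6. So w(3) = 6. P is now [[2, 3]].
Step i=2: Q has 2 at row 1, column 2; remove that cell from P, ejecting 3. So w(2) = 3. P is now [[2]].
Step i=1: Q has 1 at row 1, column 1; remove that cell from P, ejecting 2. So w(1) = 2. P is now [].

So w = 2 3 6 1 5 4.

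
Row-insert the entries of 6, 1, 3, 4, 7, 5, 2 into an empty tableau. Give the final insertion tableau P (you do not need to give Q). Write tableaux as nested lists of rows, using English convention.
Insert 6: appended to row 1. P = [[6]].
Insert 1: 1 bumps 6 from row 1; 6 starts row 2. P = [[1], [6]].
Insert 3: appended to row 1. P = [[1, 3], [6]].
Insert 4: appended to row 1. P = [[1, 3, 4], [6]].
Insert 7: appended to row 1. P = [[1, 3, 4, 7], [6]].
Insert 5: 5 bumps 7 from row 1; 7 appends to row 2. P = [[1, 3, 4, 5], [6, 7]].
Insert 2: 2 bumps 3 from row 1; 3 bumps 6 from row 2; 6 starts row 3. P = [[1, 2, 4, 5], [3, 7], [6]].

So P = [[1, 2, 4, 5], [3, 7], [6]].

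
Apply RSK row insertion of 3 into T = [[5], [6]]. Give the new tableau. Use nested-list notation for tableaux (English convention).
[[3], [5], [6]]

In row 1, 3 replaces 5 (the leftmost entry greater than 3); 5 is bumped to row 2. In row 2, 5 replaces 6 (the leftmost entry greater than 5); 6 is bumped to row 3. 6 starts a new row 3. The new tableau is [[3], [5], [6]].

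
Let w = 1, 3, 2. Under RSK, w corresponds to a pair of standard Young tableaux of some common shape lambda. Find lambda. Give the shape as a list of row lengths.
[2, 1]

Row-insert each entry into an empty tableau.

After inserting 1: P = [[1]].
After inserting 3: P = [[1, 3]].
After inserting 2: P = [[1, 2], [3]].

The final insertion tableau P = [[1, 2], [3]] has shape [2, 1].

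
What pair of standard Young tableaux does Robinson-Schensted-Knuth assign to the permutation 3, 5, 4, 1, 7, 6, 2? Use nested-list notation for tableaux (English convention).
Insert each entry of the permutation into P by Schensted row insertion, recording in Q the position of each new cell.

After inserting 3: P = [[3]].
After inserting 5: P = [[3, 5]].
After inserting 4: P = [[3, 4], [5]].
After inserting 1: P = [[1, 4], [3], [5]].
After inserting 7: P = [[1, 4, 7], [3], [5]].
After inserting 6: P = [[1, 4, 6], [3, 7], [5]].
After inserting 2: P = [[1, 2, 6], [3, 4], [5, 7]].

So P = [[1, 2, 6], [3, 4], [5, 7]], Q = [[1, 2, 5], [3, 6], [4, 7]].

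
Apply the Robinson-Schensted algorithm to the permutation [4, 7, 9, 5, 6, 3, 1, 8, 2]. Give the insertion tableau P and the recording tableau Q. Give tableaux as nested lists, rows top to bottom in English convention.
P = [[1, 2, 6, 8], [3, 5], [4, 9], [7]], Q = [[1, 2, 3, 8], [4, 5], [6, 9], [7]]

Insert each entry of the permutation into P by Schensted row insertion, recording in Q the position of each new cell.

Insert 4: appended to row 1. P = [[4]].
Insert 7: appended to row 1. P = [[4, 7]].
Insert 9: appended to row 1. P = [[4, 7, 9]].
Insert 5: 5 bumps 7 from row 1; 7 starts row 2. P = [[4, 5, 9], [7]].
Insert 6: 6 bumps 9 from row 1; 9 appends to row 2. P = [[4, 5, 6], [7, 9]].
Insert 3: 3 bumps 4 from row 1; 4 bumps 7 from row 2; 7 starts row 3. P = [[3, 5, 6], [4, 9], [7]].
Insert 1: 1 bumps 3 from row 1; 3 bumps 4 from row 2; 4 bumps 7 from row 3; 7 starts row 4. P = [[1, 5, 6], [3, 9], [4], [7]].
Insert 8: appended to row 1. P = [[1, 5, 6, 8], [3, 9], [4], [7]].
Insert 2: 2 bumps 5 from row 1; 5 bumps 9 from row 2; 9 appends to row 3. P = [[1, 2, 6, 8], [3, 5], [4, 9], [7]].

So P = [[1, 2, 6, 8], [3, 5], [4, 9], [7]], Q = [[1, 2, 3, 8], [4, 5], [6, 9], [7]].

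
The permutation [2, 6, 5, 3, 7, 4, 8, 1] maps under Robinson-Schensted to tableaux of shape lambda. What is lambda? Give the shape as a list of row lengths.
Row-insert each entry into an empty tableau.

After inserting 2: P = [[2]].
After inserting 6: P = [[2, 6]].
After inserting 5: P = [[2, 5], [6]].
After inserting 3: P = [[2, 3], [5], [6]].
After inserting 7: P = [[2, 3, 7], [5], [6]].
After inserting 4: P = [[2, 3, 4], [5, 7], [6]].
After inserting 8: P = [[2, 3, 4, 8], [5, 7], [6]].
After inserting 1: P = [[1, 3, 4, 8], [2, 7], [5], [6]].

The final insertion tableau P = [[1, 3, 4, 8], [2, 7], [5], [6]] has shape [4, 2, 1, 1].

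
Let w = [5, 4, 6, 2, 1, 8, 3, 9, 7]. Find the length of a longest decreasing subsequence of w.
4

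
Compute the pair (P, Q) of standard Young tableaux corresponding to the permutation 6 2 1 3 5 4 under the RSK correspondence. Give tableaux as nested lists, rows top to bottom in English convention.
P = [[1, 3, 4], [2, 5], [6]], Q = [[1, 4, 5], [2, 6], [3]]

Insert each entry of the permutation into P by Schensted row insertion, recording in Q the position of each new cell.

Insert 6: appended to row 1. P = [[6]].
Insert 2: 2 bumps 6 from row 1; 6 starts row 2. P = [[2], [6]].
Insert 1: 1 bumps 2 from row 1; 2 bumps 6 from row 2; 6 starts row 3. P = [[1], [2], [6]].
Insert 3: appended to row 1. P = [[1, 3], [2], [6]].
Insert 5: appended to row 1. P = [[1, 3, 5], [2], [6]].
Insert 4: 4 bumps 5 from row 1; 5 appends to row 2. P = [[1, 3, 4], [2, 5], [6]].

So P = [[1, 3, 4], [2, 5], [6]], Q = [[1, 4, 5], [2, 6], [3]].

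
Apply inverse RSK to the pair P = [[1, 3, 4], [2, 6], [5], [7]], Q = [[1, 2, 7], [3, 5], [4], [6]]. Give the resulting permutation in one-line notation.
5 7 6 2 3 1 4

Reverse the RSK construction: for i from n down to 1, find the cell of Q containing i, remove the entry at that cell from P, and reverse-bump it up through P; the value ejected from row 1 is w(i).

Step i=7: Q has 7 at row 1, column 3; remove that cell from P, ejecting 4. So w(7) = 4. P is now [[1, 3], [2, 6], [5], [7]].
Step i=6: Q has 6 at row 4, column 1; remove 7 from row 4 of P and reverse-bump: 7 enters row 3 and ejects 5; 5 enters row 2 and ejects 2; 2 enters row 1 and ejects 1. So w(6) = 1. P is now [[2, 3], [5, 6], [7]].
Step i=5: Q has 5 at row 2, column 2; remove 6 from row 2 of P and reverse-bump: 6 enters row 1 and ejects 3. So w(5) = 3. P is now [[2, 6], [5], [7]].
Step i=4: Q has 4 at row 3, column 1; remove 7 from row 3 of P and reverse-bump: 7 enters row 2 and ejects 5; 5 enters row 1 and ejects 2. So w(4) = 2. P is now [[5, 6], [7]].
Step i=3: Q has 3 at row 2, column 1; remove 7 from row 2 of P and reverse-bump: 7 enters row 1 and ejects 6. So w(3) = 6. P is now [[5, 7]].
Step i=2: Q has 2 at row 1, column 2; remove that cell from P, ejecting 7. So w(2) = 7. P is now [[5]].
Step i=1: Q has 1 at row 1, column 1; remove that cell from P, ejecting 5. So w(1) = 5. P is now [].

So w = 5 7 6 2 3 1 4.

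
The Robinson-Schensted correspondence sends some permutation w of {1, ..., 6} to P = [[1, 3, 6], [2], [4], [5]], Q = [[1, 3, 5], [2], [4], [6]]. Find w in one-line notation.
5 2 4 3 6 1

Reverse the RSK construction: for i from n down to 1, find the cell of Q containing i, remove the entry at that cell from P, and reverse-bump it up through P; the value ejected from row 1 is w(i).

Step i=6: Q has 6 at row 4, column 1; remove 5 from row 4 of P and reverse-bump: 5 enters row 3 and ejects 4; 4 enters row 2 and ejects 2; 2 enters row 1 and ejects 1. So w(6) = 1. P is now [[2, 3, 6], [4], [5]].
Step i=5: Q has 5 at row 1, column 3; remove that cell from P, ejecting 6. So w(5) = 6. P is now [[2, 3], [4], [5]].
Step i=4: Q has 4 at row 3, column 1; remove 5 from row 3 of P and reverse-bump: 5 enters row 2 and ejects 4; 4 enters row 1 and ejects 3. So w(4) = 3. P is now [[2, 4], [5]].
Step i=3: Q has 3 at row 1, column 2; remove that cell from P, ejecting 4. So w(3) = 4. P is now [[2], [5]].
Step i=2: Q has 2 at row 2, column 1; remove 5 from row 2 of P and reverse-bump: 5 enters row 1 and ejects 2. So w(2) = 2. P is now [[5]].
Step i=1: Q has 1 at row 1, column 1; remove that cell from P, ejecting 5. So w(1) = 5. P is now [].

So w = 5 2 4 3 6 1.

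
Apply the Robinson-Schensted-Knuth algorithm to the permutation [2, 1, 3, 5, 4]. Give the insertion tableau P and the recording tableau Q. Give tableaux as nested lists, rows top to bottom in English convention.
Insert each entry of the permutation into P by Schensted row insertion, recording in Q the position of each new cell.

Insert 2: appended to row 1. P = [[2]], Q = [[1]].
Insert 1: 1 bumps 2 from row 1; 2 starts row 2. P = [[1], [2]], Q = [[1], [2]].
Insert 3: appended to row 1. P = [[1, 3], [2]], Q = [[1, 3], [2]].
Insert 5: appended to row 1. P = [[1, 3, 5], [2]], Q = [[1, 3, 4], [2]].
Insert 4: 4 bumps 5 from row 1; 5 appends to row 2. P = [[1, 3, 4], [2, 5]], Q = [[1, 3, 4], [2, 5]].

So P = [[1, 3, 4], [2, 5]], Q = [[1, 3, 4], [2, 5]].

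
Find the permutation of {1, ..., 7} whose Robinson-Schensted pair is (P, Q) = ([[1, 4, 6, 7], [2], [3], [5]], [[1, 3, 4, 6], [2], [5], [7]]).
5 3 4 6 2 7 1

Reverse the RSK construction: for i from n down to 1, find the cell of Q containing i, remove the entry at that cell from P, and reverse-bump it up through P; the value ejected from row 1 is w(i).

Step i=7: Q has 7 at row 4, column 1; remove 5 from row 4 of P and reverse-bump: 5 enters row 3 and ejects 3; 3 enters row 2 and ejects 2; 2 enters row 1 and ejects 1. So w(7) = 1. P is now [[2, 4, 6, 7], [3], [5]].
Step i=6: Q has 6 at row 1, column 4; remove that cell from P, ejecting 7. So w(6) = 7. P is now [[2, 4, 6], [3], [5]].
Step i=5: Q has 5 at row 3, column 1; remove 5 from row 3 of P and reverse-bump: 5 enters row 2 and ejects 3; 3 enters row 1 and ejects 2. So w(5) = 2. P is now [[3, 4, 6], [5]].
Step i=4: Q has 4 at row 1, column 3; remove that cell from P, ejecting 6. So w(4) = 6. P is now [[3, 4], [5]].
Step i=3: Q has 3 at row 1, column 2; remove that cell from P, ejecting 4. So w(3) = 4. P is now [[3], [5]].
Step i=2: Q has 2 at row 2, column 1; remove 5 from row 2 of P and reverse-bump: 5 enters row 1 and ejects 3. So w(2) = 3. P is now [[5]].
Step i=1: Q has 1 at row 1, column 1; remove that cell from P, ejecting 5. So w(1) = 5. P is now [].

So w = 5 3 4 6 2 7 1.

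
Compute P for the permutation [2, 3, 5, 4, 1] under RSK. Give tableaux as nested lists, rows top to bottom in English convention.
Insert 2: appended to row 1. P = [[2]].
Insert 3: appended to row 1. P = [[2, 3]].
Insert 5: appended to row 1. P = [[2, 3, 5]].
Insert 4: 4 bumps 5 from row 1; 5 starts row 2. P = [[2, 3, 4], [5]].
Insert 1: 1 bumps 2 from row 1; 2 bumps 5 from row 2; 5 starts row 3. P = [[1, 3, 4], [2], [5]].

So P = [[1, 3, 4], [2], [5]].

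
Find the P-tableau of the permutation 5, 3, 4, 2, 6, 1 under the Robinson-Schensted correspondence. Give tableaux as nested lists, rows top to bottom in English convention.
P = [[1, 4, 6], [2], [3], [5]]

Insert 5: appended to row 1. P = [[5]].
Insert 3: 3 bumps 5 from row 1; 5 starts row 2. P = [[3], [5]].
Insert 4: appended to row 1. P = [[3, 4], [5]].
Insert 2: 2 bumps 3 from row 1; 3 bumps 5 from row 2; 5 starts row 3. P = [[2, 4], [3], [5]].
Insert 6: appended to row 1. P = [[2, 4, 6], [3], [5]].
Insert 1: 1 bumps 2 from row 1; 2 bumps 3 from row 2; 3 bumps 5 from row 3; 5 starts row 4. P = [[1, 4, 6], [2], [3], [5]].

So P = [[1, 4, 6], [2], [3], [5]].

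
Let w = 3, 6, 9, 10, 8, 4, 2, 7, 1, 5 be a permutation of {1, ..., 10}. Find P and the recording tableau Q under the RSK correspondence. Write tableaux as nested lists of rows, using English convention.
Insert each entry of the permutation into P by Schensted row insertion, recording in Q the position of each new cell.

Insert 3: appended to row 1. P = [[3]], Q = [[1]].
Insert 6: appended to row 1. P = [[3, 6]], Q = [[1, 2]].
Insert 9: appended to row 1. P = [[3, 6, 9]], Q = [[1, 2, 3]].
Insert 10: appended to row 1. P = [[3, 6, 9, 10]], Q = [[1, 2, 3, 4]].
Insert 8: 8 bumps 9 from row 1; 9 starts row 2. P = [[3, 6, 8, 10], [9]], Q = [[1, 2, 3, 4], [5]].
Insert 4: 4 bumps 6 from row 1; 6 bumps 9 from row 2; 9 starts row 3. P = [[3, 4, 8, 10], [6], [9]], Q = [[1, 2, 3, 4], [5], [6]].
Insert 2: 2 bumps 3 from row 1; 3 bumps 6 from row 2; 6 bumps 9 from row 3; 9 starts row 4. P = [[2, 4, 8, 10], [3], [6], [9]], Q = [[1, 2, 3, 4], [5], [6], [7]].
Insert 7: 7 bumps 8 from row 1; 8 appends to row 2. P = [[2, 4, 7, 10], [3, 8], [6], [9]], Q = [[1, 2, 3, 4], [5, 8], [6], [7]].
Insert 1: 1 bumps 2 from row 1; 2 bumps 3 from row 2; 3 bumps 6 from row 3; 6 bumps 9 from row 4; 9 starts row 5. P = [[1, 4, 7, 10], [2, 8], [3], [6], [9]], Q = [[1, 2, 3, 4], [5, 8], [6], [7], [9]].
Insert 5: 5 bumps 7 from row 1; 7 bumps 8 from row 2; 8 appends to row 3. P = [[1, 4, 5, 10], [2, 7], [3, 8], [6], [9]], Q = [[1, 2, 3, 4], [5, 8], [6, 10], [7], [9]].

So P = [[1, 4, 5, 10], [2, 7], [3, 8], [6], [9]], Q = [[1, 2, 3, 4], [5, 8], [6, 10], [7], [9]].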